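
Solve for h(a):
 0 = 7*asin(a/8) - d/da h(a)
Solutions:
 h(a) = C1 + 7*a*asin(a/8) + 7*sqrt(64 - a^2)


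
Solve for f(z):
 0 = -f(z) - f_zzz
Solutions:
 f(z) = C3*exp(-z) + (C1*sin(sqrt(3)*z/2) + C2*cos(sqrt(3)*z/2))*exp(z/2)


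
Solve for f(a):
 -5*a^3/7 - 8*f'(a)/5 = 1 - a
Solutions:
 f(a) = C1 - 25*a^4/224 + 5*a^2/16 - 5*a/8


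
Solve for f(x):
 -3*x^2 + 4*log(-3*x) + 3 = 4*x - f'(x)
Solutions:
 f(x) = C1 + x^3 + 2*x^2 - 4*x*log(-x) + x*(1 - 4*log(3))


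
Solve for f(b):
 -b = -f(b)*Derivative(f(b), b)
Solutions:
 f(b) = -sqrt(C1 + b^2)
 f(b) = sqrt(C1 + b^2)


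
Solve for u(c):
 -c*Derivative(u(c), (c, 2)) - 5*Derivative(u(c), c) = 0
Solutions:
 u(c) = C1 + C2/c^4


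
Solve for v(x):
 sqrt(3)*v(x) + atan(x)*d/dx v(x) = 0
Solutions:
 v(x) = C1*exp(-sqrt(3)*Integral(1/atan(x), x))


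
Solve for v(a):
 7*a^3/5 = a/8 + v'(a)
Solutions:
 v(a) = C1 + 7*a^4/20 - a^2/16


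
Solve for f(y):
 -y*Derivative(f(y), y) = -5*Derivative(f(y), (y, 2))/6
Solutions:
 f(y) = C1 + C2*erfi(sqrt(15)*y/5)


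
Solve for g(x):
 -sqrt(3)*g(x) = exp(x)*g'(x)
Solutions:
 g(x) = C1*exp(sqrt(3)*exp(-x))


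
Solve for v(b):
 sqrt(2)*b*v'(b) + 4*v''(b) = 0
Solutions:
 v(b) = C1 + C2*erf(2^(3/4)*b/4)


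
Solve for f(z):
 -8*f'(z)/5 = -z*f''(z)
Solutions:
 f(z) = C1 + C2*z^(13/5)


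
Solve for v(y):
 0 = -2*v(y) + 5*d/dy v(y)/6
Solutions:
 v(y) = C1*exp(12*y/5)


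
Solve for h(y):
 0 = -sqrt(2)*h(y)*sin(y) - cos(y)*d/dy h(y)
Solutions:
 h(y) = C1*cos(y)^(sqrt(2))


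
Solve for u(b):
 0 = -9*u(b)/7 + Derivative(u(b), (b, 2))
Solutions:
 u(b) = C1*exp(-3*sqrt(7)*b/7) + C2*exp(3*sqrt(7)*b/7)


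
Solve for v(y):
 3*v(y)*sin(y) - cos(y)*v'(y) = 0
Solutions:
 v(y) = C1/cos(y)^3


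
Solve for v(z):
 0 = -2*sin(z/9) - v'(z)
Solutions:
 v(z) = C1 + 18*cos(z/9)


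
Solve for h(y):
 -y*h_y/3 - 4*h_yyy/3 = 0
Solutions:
 h(y) = C1 + Integral(C2*airyai(-2^(1/3)*y/2) + C3*airybi(-2^(1/3)*y/2), y)


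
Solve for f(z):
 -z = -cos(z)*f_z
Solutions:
 f(z) = C1 + Integral(z/cos(z), z)


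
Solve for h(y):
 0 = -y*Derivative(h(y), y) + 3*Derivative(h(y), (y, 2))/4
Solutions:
 h(y) = C1 + C2*erfi(sqrt(6)*y/3)


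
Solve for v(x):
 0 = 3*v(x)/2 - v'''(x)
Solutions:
 v(x) = C3*exp(2^(2/3)*3^(1/3)*x/2) + (C1*sin(2^(2/3)*3^(5/6)*x/4) + C2*cos(2^(2/3)*3^(5/6)*x/4))*exp(-2^(2/3)*3^(1/3)*x/4)


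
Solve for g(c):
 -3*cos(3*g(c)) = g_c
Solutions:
 g(c) = -asin((C1 + exp(18*c))/(C1 - exp(18*c)))/3 + pi/3
 g(c) = asin((C1 + exp(18*c))/(C1 - exp(18*c)))/3


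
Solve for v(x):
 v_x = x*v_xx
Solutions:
 v(x) = C1 + C2*x^2


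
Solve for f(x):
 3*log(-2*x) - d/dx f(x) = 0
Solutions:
 f(x) = C1 + 3*x*log(-x) + 3*x*(-1 + log(2))


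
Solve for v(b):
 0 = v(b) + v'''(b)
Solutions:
 v(b) = C3*exp(-b) + (C1*sin(sqrt(3)*b/2) + C2*cos(sqrt(3)*b/2))*exp(b/2)


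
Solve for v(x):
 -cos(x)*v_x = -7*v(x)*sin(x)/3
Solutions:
 v(x) = C1/cos(x)^(7/3)


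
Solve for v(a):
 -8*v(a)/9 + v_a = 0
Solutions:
 v(a) = C1*exp(8*a/9)


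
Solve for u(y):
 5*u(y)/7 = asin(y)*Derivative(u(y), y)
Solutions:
 u(y) = C1*exp(5*Integral(1/asin(y), y)/7)


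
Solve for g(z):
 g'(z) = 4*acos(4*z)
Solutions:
 g(z) = C1 + 4*z*acos(4*z) - sqrt(1 - 16*z^2)


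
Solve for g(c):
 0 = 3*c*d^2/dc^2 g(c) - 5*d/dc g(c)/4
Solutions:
 g(c) = C1 + C2*c^(17/12)


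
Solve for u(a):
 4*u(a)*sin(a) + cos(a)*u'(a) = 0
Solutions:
 u(a) = C1*cos(a)^4


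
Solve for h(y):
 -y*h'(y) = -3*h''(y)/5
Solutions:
 h(y) = C1 + C2*erfi(sqrt(30)*y/6)


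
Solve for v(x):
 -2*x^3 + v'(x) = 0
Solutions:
 v(x) = C1 + x^4/2


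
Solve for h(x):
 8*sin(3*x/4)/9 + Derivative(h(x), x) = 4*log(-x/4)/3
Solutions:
 h(x) = C1 + 4*x*log(-x)/3 - 8*x*log(2)/3 - 4*x/3 + 32*cos(3*x/4)/27


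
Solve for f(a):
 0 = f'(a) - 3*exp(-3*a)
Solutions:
 f(a) = C1 - exp(-3*a)


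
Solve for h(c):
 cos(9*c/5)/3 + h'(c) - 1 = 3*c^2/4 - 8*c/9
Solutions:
 h(c) = C1 + c^3/4 - 4*c^2/9 + c - 5*sin(9*c/5)/27


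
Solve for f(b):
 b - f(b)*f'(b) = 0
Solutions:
 f(b) = -sqrt(C1 + b^2)
 f(b) = sqrt(C1 + b^2)


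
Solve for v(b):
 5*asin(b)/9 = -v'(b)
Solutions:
 v(b) = C1 - 5*b*asin(b)/9 - 5*sqrt(1 - b^2)/9


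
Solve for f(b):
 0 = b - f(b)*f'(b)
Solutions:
 f(b) = -sqrt(C1 + b^2)
 f(b) = sqrt(C1 + b^2)


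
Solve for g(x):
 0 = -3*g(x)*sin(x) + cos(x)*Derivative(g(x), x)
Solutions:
 g(x) = C1/cos(x)^3


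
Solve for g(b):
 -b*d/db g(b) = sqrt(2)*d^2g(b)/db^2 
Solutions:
 g(b) = C1 + C2*erf(2^(1/4)*b/2)


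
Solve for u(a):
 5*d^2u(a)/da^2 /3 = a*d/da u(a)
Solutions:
 u(a) = C1 + C2*erfi(sqrt(30)*a/10)


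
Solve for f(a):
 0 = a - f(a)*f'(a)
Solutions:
 f(a) = -sqrt(C1 + a^2)
 f(a) = sqrt(C1 + a^2)


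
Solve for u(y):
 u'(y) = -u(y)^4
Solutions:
 u(y) = (-3^(2/3) - 3*3^(1/6)*I)*(1/(C1 + y))^(1/3)/6
 u(y) = (-3^(2/3) + 3*3^(1/6)*I)*(1/(C1 + y))^(1/3)/6
 u(y) = (1/(C1 + 3*y))^(1/3)


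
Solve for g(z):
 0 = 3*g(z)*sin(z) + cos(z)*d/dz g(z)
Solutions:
 g(z) = C1*cos(z)^3


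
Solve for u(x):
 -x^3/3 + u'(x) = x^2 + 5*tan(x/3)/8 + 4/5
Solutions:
 u(x) = C1 + x^4/12 + x^3/3 + 4*x/5 - 15*log(cos(x/3))/8


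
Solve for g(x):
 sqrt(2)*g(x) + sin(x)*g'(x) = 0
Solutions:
 g(x) = C1*(cos(x) + 1)^(sqrt(2)/2)/(cos(x) - 1)^(sqrt(2)/2)


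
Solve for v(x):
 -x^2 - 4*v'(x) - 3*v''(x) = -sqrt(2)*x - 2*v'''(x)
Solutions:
 v(x) = C1 + C2*exp(x*(3 - sqrt(41))/4) + C3*exp(x*(3 + sqrt(41))/4) - x^3/12 + sqrt(2)*x^2/8 + 3*x^2/16 - 17*x/32 - 3*sqrt(2)*x/16


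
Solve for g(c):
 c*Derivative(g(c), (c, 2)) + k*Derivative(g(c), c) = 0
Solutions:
 g(c) = C1 + c^(1 - re(k))*(C2*sin(log(c)*Abs(im(k))) + C3*cos(log(c)*im(k)))


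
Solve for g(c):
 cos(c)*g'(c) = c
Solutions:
 g(c) = C1 + Integral(c/cos(c), c)


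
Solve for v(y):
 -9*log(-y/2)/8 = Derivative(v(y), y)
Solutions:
 v(y) = C1 - 9*y*log(-y)/8 + 9*y*(log(2) + 1)/8


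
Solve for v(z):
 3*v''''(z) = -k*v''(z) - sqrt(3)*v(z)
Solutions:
 v(z) = C1*exp(-sqrt(6)*z*sqrt(-k - sqrt(k^2 - 12*sqrt(3)))/6) + C2*exp(sqrt(6)*z*sqrt(-k - sqrt(k^2 - 12*sqrt(3)))/6) + C3*exp(-sqrt(6)*z*sqrt(-k + sqrt(k^2 - 12*sqrt(3)))/6) + C4*exp(sqrt(6)*z*sqrt(-k + sqrt(k^2 - 12*sqrt(3)))/6)


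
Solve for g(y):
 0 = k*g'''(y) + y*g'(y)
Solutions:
 g(y) = C1 + Integral(C2*airyai(y*(-1/k)^(1/3)) + C3*airybi(y*(-1/k)^(1/3)), y)


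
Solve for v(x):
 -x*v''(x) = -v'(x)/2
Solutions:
 v(x) = C1 + C2*x^(3/2)


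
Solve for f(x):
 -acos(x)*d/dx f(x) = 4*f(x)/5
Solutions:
 f(x) = C1*exp(-4*Integral(1/acos(x), x)/5)


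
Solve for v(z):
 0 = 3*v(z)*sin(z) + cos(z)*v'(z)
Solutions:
 v(z) = C1*cos(z)^3


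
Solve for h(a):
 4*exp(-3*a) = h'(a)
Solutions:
 h(a) = C1 - 4*exp(-3*a)/3


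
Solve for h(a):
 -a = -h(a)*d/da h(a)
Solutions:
 h(a) = -sqrt(C1 + a^2)
 h(a) = sqrt(C1 + a^2)


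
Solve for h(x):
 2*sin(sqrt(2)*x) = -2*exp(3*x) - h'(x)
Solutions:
 h(x) = C1 - 2*exp(3*x)/3 + sqrt(2)*cos(sqrt(2)*x)


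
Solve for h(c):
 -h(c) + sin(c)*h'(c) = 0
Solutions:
 h(c) = C1*sqrt(cos(c) - 1)/sqrt(cos(c) + 1)


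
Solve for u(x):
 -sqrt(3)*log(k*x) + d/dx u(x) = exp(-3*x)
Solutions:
 u(x) = C1 + sqrt(3)*x*log(k*x) - sqrt(3)*x - exp(-3*x)/3


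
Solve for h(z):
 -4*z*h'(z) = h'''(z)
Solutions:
 h(z) = C1 + Integral(C2*airyai(-2^(2/3)*z) + C3*airybi(-2^(2/3)*z), z)


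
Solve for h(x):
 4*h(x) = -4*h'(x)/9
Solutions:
 h(x) = C1*exp(-9*x)


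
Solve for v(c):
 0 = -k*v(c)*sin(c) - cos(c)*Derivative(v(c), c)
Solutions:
 v(c) = C1*exp(k*log(cos(c)))


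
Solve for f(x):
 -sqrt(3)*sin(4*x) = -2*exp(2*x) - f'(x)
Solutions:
 f(x) = C1 - exp(2*x) - sqrt(3)*cos(4*x)/4


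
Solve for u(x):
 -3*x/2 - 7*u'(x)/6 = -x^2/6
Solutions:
 u(x) = C1 + x^3/21 - 9*x^2/14


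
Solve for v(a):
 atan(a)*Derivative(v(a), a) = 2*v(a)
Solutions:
 v(a) = C1*exp(2*Integral(1/atan(a), a))


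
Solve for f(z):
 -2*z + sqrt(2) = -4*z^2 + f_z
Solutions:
 f(z) = C1 + 4*z^3/3 - z^2 + sqrt(2)*z


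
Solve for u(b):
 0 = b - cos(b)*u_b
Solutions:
 u(b) = C1 + Integral(b/cos(b), b)


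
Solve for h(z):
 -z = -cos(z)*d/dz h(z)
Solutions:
 h(z) = C1 + Integral(z/cos(z), z)


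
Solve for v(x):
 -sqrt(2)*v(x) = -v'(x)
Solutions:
 v(x) = C1*exp(sqrt(2)*x)


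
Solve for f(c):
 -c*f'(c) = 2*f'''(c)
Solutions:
 f(c) = C1 + Integral(C2*airyai(-2^(2/3)*c/2) + C3*airybi(-2^(2/3)*c/2), c)


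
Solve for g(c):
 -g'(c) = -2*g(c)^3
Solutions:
 g(c) = -sqrt(2)*sqrt(-1/(C1 + 2*c))/2
 g(c) = sqrt(2)*sqrt(-1/(C1 + 2*c))/2


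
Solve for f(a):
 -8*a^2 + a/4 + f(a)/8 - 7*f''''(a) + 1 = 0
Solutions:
 f(a) = C1*exp(-686^(1/4)*a/14) + C2*exp(686^(1/4)*a/14) + C3*sin(686^(1/4)*a/14) + C4*cos(686^(1/4)*a/14) + 64*a^2 - 2*a - 8


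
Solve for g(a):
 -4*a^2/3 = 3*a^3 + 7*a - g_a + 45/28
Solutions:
 g(a) = C1 + 3*a^4/4 + 4*a^3/9 + 7*a^2/2 + 45*a/28


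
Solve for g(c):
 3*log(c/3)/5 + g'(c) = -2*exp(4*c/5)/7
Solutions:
 g(c) = C1 - 3*c*log(c)/5 + 3*c*(1 + log(3))/5 - 5*exp(4*c/5)/14


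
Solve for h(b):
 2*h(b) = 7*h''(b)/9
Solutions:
 h(b) = C1*exp(-3*sqrt(14)*b/7) + C2*exp(3*sqrt(14)*b/7)


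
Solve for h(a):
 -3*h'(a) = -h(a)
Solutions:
 h(a) = C1*exp(a/3)


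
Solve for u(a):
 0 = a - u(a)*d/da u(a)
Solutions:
 u(a) = -sqrt(C1 + a^2)
 u(a) = sqrt(C1 + a^2)


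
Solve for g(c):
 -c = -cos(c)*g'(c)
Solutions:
 g(c) = C1 + Integral(c/cos(c), c)


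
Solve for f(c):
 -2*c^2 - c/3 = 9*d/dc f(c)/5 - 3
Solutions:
 f(c) = C1 - 10*c^3/27 - 5*c^2/54 + 5*c/3


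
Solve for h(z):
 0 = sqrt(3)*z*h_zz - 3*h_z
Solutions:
 h(z) = C1 + C2*z^(1 + sqrt(3))


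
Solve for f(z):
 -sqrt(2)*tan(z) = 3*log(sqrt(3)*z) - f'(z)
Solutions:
 f(z) = C1 + 3*z*log(z) - 3*z + 3*z*log(3)/2 - sqrt(2)*log(cos(z))


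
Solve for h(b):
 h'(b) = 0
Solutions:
 h(b) = C1


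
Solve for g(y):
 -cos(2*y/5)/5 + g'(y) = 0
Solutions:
 g(y) = C1 + sin(2*y/5)/2


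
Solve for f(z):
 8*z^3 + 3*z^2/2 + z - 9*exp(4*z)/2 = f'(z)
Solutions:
 f(z) = C1 + 2*z^4 + z^3/2 + z^2/2 - 9*exp(4*z)/8


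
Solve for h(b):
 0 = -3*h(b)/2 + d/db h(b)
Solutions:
 h(b) = C1*exp(3*b/2)


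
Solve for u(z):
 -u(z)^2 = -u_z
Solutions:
 u(z) = -1/(C1 + z)


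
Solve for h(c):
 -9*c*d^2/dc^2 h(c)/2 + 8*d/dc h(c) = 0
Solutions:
 h(c) = C1 + C2*c^(25/9)


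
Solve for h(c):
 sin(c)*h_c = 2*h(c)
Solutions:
 h(c) = C1*(cos(c) - 1)/(cos(c) + 1)


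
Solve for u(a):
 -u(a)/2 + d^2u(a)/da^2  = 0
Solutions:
 u(a) = C1*exp(-sqrt(2)*a/2) + C2*exp(sqrt(2)*a/2)


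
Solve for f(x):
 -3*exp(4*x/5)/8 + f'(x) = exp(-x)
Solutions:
 f(x) = C1 + 15*exp(4*x/5)/32 - exp(-x)


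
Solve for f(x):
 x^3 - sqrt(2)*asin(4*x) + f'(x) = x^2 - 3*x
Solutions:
 f(x) = C1 - x^4/4 + x^3/3 - 3*x^2/2 + sqrt(2)*(x*asin(4*x) + sqrt(1 - 16*x^2)/4)


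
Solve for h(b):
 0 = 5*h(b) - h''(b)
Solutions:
 h(b) = C1*exp(-sqrt(5)*b) + C2*exp(sqrt(5)*b)


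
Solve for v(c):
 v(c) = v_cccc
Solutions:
 v(c) = C1*exp(-c) + C2*exp(c) + C3*sin(c) + C4*cos(c)


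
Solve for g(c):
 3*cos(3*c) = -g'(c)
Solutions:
 g(c) = C1 - sin(3*c)


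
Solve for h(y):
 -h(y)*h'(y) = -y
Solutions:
 h(y) = -sqrt(C1 + y^2)
 h(y) = sqrt(C1 + y^2)


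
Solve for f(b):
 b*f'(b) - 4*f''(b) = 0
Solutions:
 f(b) = C1 + C2*erfi(sqrt(2)*b/4)


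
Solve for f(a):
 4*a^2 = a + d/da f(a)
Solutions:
 f(a) = C1 + 4*a^3/3 - a^2/2


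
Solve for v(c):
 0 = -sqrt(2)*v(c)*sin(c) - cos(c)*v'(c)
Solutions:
 v(c) = C1*cos(c)^(sqrt(2))


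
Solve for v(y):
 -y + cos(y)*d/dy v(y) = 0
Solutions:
 v(y) = C1 + Integral(y/cos(y), y)


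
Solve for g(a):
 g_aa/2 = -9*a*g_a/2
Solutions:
 g(a) = C1 + C2*erf(3*sqrt(2)*a/2)


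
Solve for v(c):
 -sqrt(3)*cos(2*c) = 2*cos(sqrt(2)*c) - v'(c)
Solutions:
 v(c) = C1 + sqrt(3)*sin(2*c)/2 + sqrt(2)*sin(sqrt(2)*c)


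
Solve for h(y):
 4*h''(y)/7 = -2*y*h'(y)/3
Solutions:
 h(y) = C1 + C2*erf(sqrt(21)*y/6)


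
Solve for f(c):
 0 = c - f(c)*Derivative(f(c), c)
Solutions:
 f(c) = -sqrt(C1 + c^2)
 f(c) = sqrt(C1 + c^2)


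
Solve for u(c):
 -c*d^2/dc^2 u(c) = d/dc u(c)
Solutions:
 u(c) = C1 + C2*log(c)


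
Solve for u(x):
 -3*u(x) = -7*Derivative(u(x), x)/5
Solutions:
 u(x) = C1*exp(15*x/7)


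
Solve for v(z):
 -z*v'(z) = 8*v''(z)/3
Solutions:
 v(z) = C1 + C2*erf(sqrt(3)*z/4)


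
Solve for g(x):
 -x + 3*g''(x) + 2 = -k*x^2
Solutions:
 g(x) = C1 + C2*x - k*x^4/36 + x^3/18 - x^2/3


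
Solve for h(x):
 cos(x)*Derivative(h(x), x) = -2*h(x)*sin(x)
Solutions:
 h(x) = C1*cos(x)^2


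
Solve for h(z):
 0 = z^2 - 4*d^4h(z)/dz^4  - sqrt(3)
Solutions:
 h(z) = C1 + C2*z + C3*z^2 + C4*z^3 + z^6/1440 - sqrt(3)*z^4/96


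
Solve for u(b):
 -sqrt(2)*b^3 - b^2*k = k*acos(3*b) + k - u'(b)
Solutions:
 u(b) = C1 + sqrt(2)*b^4/4 + b^3*k/3 + b*k + k*(b*acos(3*b) - sqrt(1 - 9*b^2)/3)


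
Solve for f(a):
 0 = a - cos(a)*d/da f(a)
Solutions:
 f(a) = C1 + Integral(a/cos(a), a)


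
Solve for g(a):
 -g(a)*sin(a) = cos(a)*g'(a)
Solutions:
 g(a) = C1*cos(a)


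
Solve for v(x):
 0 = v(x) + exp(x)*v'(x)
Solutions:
 v(x) = C1*exp(exp(-x))


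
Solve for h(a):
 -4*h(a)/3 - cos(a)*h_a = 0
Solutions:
 h(a) = C1*(sin(a) - 1)^(2/3)/(sin(a) + 1)^(2/3)


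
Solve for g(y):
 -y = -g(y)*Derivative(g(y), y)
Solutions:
 g(y) = -sqrt(C1 + y^2)
 g(y) = sqrt(C1 + y^2)


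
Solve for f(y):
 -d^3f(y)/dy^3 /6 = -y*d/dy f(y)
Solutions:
 f(y) = C1 + Integral(C2*airyai(6^(1/3)*y) + C3*airybi(6^(1/3)*y), y)


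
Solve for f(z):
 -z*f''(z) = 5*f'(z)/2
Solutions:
 f(z) = C1 + C2/z^(3/2)


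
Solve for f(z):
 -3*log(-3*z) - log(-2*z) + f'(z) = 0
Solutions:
 f(z) = C1 + 4*z*log(-z) + z*(-4 + log(54))


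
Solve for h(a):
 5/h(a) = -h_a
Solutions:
 h(a) = -sqrt(C1 - 10*a)
 h(a) = sqrt(C1 - 10*a)


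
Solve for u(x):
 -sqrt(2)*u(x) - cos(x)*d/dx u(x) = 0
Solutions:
 u(x) = C1*(sin(x) - 1)^(sqrt(2)/2)/(sin(x) + 1)^(sqrt(2)/2)


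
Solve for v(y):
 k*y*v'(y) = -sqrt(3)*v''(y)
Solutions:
 v(y) = Piecewise((-sqrt(2)*3^(1/4)*sqrt(pi)*C1*erf(sqrt(2)*3^(3/4)*sqrt(k)*y/6)/(2*sqrt(k)) - C2, (k > 0) | (k < 0)), (-C1*y - C2, True))


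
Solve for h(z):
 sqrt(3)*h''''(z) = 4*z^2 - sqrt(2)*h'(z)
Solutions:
 h(z) = C1 + C4*exp(-2^(1/6)*3^(5/6)*z/3) + 2*sqrt(2)*z^3/3 + (C2*sin(2^(1/6)*3^(1/3)*z/2) + C3*cos(2^(1/6)*3^(1/3)*z/2))*exp(2^(1/6)*3^(5/6)*z/6)


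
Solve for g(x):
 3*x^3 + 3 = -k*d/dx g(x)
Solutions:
 g(x) = C1 - 3*x^4/(4*k) - 3*x/k


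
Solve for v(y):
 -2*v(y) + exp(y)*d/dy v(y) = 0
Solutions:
 v(y) = C1*exp(-2*exp(-y))


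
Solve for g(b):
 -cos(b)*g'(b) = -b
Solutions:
 g(b) = C1 + Integral(b/cos(b), b)


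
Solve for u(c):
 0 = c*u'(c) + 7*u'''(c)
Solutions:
 u(c) = C1 + Integral(C2*airyai(-7^(2/3)*c/7) + C3*airybi(-7^(2/3)*c/7), c)


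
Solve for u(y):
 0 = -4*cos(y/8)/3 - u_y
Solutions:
 u(y) = C1 - 32*sin(y/8)/3


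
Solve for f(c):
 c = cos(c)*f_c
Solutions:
 f(c) = C1 + Integral(c/cos(c), c)


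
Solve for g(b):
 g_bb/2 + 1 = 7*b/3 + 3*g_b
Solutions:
 g(b) = C1 + C2*exp(6*b) - 7*b^2/18 + 11*b/54


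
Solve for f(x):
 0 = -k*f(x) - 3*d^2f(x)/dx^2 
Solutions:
 f(x) = C1*exp(-sqrt(3)*x*sqrt(-k)/3) + C2*exp(sqrt(3)*x*sqrt(-k)/3)


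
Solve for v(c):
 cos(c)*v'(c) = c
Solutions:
 v(c) = C1 + Integral(c/cos(c), c)


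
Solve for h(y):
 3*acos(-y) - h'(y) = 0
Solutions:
 h(y) = C1 + 3*y*acos(-y) + 3*sqrt(1 - y^2)


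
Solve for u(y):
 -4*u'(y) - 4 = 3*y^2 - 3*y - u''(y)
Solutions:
 u(y) = C1 + C2*exp(4*y) - y^3/4 + 3*y^2/16 - 29*y/32


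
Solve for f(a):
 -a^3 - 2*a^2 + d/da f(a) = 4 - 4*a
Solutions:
 f(a) = C1 + a^4/4 + 2*a^3/3 - 2*a^2 + 4*a


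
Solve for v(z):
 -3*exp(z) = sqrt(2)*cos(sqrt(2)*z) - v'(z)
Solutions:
 v(z) = C1 + 3*exp(z) + sin(sqrt(2)*z)


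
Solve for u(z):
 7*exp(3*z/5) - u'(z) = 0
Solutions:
 u(z) = C1 + 35*exp(3*z/5)/3


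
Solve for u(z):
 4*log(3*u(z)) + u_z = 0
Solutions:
 Integral(1/(log(_y) + log(3)), (_y, u(z)))/4 = C1 - z


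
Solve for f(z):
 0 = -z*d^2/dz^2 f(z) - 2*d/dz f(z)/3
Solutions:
 f(z) = C1 + C2*z^(1/3)


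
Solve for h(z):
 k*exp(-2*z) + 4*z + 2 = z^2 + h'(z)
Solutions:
 h(z) = C1 - k*exp(-2*z)/2 - z^3/3 + 2*z^2 + 2*z


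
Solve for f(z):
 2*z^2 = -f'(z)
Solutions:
 f(z) = C1 - 2*z^3/3


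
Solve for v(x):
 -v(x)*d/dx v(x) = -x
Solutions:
 v(x) = -sqrt(C1 + x^2)
 v(x) = sqrt(C1 + x^2)


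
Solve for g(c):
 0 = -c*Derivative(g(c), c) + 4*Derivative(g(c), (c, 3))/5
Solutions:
 g(c) = C1 + Integral(C2*airyai(10^(1/3)*c/2) + C3*airybi(10^(1/3)*c/2), c)


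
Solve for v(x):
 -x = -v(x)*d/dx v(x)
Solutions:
 v(x) = -sqrt(C1 + x^2)
 v(x) = sqrt(C1 + x^2)


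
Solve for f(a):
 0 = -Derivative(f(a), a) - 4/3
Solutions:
 f(a) = C1 - 4*a/3


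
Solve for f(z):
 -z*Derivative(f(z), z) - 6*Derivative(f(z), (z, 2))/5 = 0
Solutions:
 f(z) = C1 + C2*erf(sqrt(15)*z/6)


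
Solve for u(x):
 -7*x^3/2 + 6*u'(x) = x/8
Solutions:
 u(x) = C1 + 7*x^4/48 + x^2/96


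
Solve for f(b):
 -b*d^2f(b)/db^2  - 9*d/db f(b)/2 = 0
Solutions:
 f(b) = C1 + C2/b^(7/2)


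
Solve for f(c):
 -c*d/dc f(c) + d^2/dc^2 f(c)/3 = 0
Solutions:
 f(c) = C1 + C2*erfi(sqrt(6)*c/2)


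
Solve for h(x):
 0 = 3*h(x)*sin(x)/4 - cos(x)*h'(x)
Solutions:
 h(x) = C1/cos(x)^(3/4)


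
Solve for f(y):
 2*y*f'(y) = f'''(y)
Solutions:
 f(y) = C1 + Integral(C2*airyai(2^(1/3)*y) + C3*airybi(2^(1/3)*y), y)


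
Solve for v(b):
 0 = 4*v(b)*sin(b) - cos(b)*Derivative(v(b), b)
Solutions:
 v(b) = C1/cos(b)^4


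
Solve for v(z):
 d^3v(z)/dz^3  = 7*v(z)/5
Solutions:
 v(z) = C3*exp(5^(2/3)*7^(1/3)*z/5) + (C1*sin(sqrt(3)*5^(2/3)*7^(1/3)*z/10) + C2*cos(sqrt(3)*5^(2/3)*7^(1/3)*z/10))*exp(-5^(2/3)*7^(1/3)*z/10)


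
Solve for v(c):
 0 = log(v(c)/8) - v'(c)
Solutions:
 Integral(1/(-log(_y) + 3*log(2)), (_y, v(c))) = C1 - c


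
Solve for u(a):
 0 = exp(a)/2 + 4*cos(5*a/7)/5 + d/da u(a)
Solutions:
 u(a) = C1 - exp(a)/2 - 28*sin(5*a/7)/25


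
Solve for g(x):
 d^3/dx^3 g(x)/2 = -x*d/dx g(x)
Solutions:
 g(x) = C1 + Integral(C2*airyai(-2^(1/3)*x) + C3*airybi(-2^(1/3)*x), x)


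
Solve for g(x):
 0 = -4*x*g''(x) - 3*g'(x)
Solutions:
 g(x) = C1 + C2*x^(1/4)


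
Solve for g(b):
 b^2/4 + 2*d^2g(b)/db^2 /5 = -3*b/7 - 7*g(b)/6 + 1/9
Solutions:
 g(b) = C1*sin(sqrt(105)*b/6) + C2*cos(sqrt(105)*b/6) - 3*b^2/14 - 18*b/49 + 178/735


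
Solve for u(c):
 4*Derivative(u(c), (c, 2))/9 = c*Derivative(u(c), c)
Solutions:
 u(c) = C1 + C2*erfi(3*sqrt(2)*c/4)


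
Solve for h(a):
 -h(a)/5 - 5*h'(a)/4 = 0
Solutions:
 h(a) = C1*exp(-4*a/25)


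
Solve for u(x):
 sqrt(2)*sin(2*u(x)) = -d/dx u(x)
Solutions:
 u(x) = pi - acos((-C1 - exp(4*sqrt(2)*x))/(C1 - exp(4*sqrt(2)*x)))/2
 u(x) = acos((-C1 - exp(4*sqrt(2)*x))/(C1 - exp(4*sqrt(2)*x)))/2


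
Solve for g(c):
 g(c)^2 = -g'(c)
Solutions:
 g(c) = 1/(C1 + c)


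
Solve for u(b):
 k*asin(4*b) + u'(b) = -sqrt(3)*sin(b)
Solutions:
 u(b) = C1 - k*(b*asin(4*b) + sqrt(1 - 16*b^2)/4) + sqrt(3)*cos(b)


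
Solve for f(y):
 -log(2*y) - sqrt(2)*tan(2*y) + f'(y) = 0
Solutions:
 f(y) = C1 + y*log(y) - y + y*log(2) - sqrt(2)*log(cos(2*y))/2


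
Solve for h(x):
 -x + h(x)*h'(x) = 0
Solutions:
 h(x) = -sqrt(C1 + x^2)
 h(x) = sqrt(C1 + x^2)


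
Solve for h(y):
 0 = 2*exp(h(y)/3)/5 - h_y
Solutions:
 h(y) = 3*log(-1/(C1 + 2*y)) + 3*log(15)


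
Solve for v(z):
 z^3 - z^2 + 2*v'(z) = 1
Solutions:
 v(z) = C1 - z^4/8 + z^3/6 + z/2


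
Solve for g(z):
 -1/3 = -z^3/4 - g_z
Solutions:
 g(z) = C1 - z^4/16 + z/3


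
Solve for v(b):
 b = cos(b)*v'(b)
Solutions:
 v(b) = C1 + Integral(b/cos(b), b)


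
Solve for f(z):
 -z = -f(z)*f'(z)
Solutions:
 f(z) = -sqrt(C1 + z^2)
 f(z) = sqrt(C1 + z^2)


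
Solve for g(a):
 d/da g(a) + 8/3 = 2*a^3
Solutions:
 g(a) = C1 + a^4/2 - 8*a/3


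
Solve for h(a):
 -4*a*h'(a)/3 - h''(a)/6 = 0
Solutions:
 h(a) = C1 + C2*erf(2*a)


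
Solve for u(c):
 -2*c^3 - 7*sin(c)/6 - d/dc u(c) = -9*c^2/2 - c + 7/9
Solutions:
 u(c) = C1 - c^4/2 + 3*c^3/2 + c^2/2 - 7*c/9 + 7*cos(c)/6


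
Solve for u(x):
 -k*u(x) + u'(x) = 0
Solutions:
 u(x) = C1*exp(k*x)


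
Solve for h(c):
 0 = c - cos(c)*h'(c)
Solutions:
 h(c) = C1 + Integral(c/cos(c), c)


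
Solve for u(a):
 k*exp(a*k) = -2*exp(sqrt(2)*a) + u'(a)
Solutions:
 u(a) = C1 + sqrt(2)*exp(sqrt(2)*a) + exp(a*k)


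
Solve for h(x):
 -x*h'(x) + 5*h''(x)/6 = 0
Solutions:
 h(x) = C1 + C2*erfi(sqrt(15)*x/5)


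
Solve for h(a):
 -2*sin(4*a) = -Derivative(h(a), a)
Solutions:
 h(a) = C1 - cos(4*a)/2


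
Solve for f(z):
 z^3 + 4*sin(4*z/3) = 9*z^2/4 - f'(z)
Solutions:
 f(z) = C1 - z^4/4 + 3*z^3/4 + 3*cos(4*z/3)


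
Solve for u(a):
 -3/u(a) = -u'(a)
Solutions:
 u(a) = -sqrt(C1 + 6*a)
 u(a) = sqrt(C1 + 6*a)


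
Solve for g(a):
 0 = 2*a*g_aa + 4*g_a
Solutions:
 g(a) = C1 + C2/a


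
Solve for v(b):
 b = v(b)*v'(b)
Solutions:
 v(b) = -sqrt(C1 + b^2)
 v(b) = sqrt(C1 + b^2)


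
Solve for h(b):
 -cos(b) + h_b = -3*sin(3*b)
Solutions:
 h(b) = C1 + sin(b) + cos(3*b)


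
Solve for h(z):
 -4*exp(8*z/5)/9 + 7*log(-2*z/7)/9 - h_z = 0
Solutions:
 h(z) = C1 + 7*z*log(-z)/9 + 7*z*(-log(7) - 1 + log(2))/9 - 5*exp(8*z/5)/18


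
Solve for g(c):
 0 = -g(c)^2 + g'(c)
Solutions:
 g(c) = -1/(C1 + c)


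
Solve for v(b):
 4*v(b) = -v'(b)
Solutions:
 v(b) = C1*exp(-4*b)


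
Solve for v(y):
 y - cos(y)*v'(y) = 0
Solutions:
 v(y) = C1 + Integral(y/cos(y), y)


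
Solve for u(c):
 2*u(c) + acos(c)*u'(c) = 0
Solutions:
 u(c) = C1*exp(-2*Integral(1/acos(c), c))


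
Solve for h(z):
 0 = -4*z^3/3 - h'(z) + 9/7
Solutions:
 h(z) = C1 - z^4/3 + 9*z/7


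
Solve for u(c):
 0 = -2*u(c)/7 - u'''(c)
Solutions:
 u(c) = C3*exp(-2^(1/3)*7^(2/3)*c/7) + (C1*sin(2^(1/3)*sqrt(3)*7^(2/3)*c/14) + C2*cos(2^(1/3)*sqrt(3)*7^(2/3)*c/14))*exp(2^(1/3)*7^(2/3)*c/14)


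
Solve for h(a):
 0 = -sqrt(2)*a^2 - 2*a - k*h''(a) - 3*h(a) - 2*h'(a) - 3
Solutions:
 h(a) = C1*exp(a*(sqrt(1 - 3*k) - 1)/k) + C2*exp(-a*(sqrt(1 - 3*k) + 1)/k) - sqrt(2)*a^2/3 - 2*a/3 + 4*sqrt(2)*a/9 + 2*sqrt(2)*k/9 - 5/9 - 8*sqrt(2)/27


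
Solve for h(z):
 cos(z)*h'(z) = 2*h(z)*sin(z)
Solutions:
 h(z) = C1/cos(z)^2


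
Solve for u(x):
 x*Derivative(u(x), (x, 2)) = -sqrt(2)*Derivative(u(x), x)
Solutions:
 u(x) = C1 + C2*x^(1 - sqrt(2))


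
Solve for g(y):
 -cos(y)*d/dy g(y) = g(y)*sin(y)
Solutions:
 g(y) = C1*cos(y)


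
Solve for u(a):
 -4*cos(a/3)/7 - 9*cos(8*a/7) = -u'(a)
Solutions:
 u(a) = C1 + 12*sin(a/3)/7 + 63*sin(8*a/7)/8


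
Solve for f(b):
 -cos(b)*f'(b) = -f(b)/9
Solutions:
 f(b) = C1*(sin(b) + 1)^(1/18)/(sin(b) - 1)^(1/18)


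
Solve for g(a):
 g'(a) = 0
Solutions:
 g(a) = C1


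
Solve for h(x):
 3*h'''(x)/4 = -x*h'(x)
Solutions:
 h(x) = C1 + Integral(C2*airyai(-6^(2/3)*x/3) + C3*airybi(-6^(2/3)*x/3), x)


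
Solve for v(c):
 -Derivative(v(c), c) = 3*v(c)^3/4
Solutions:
 v(c) = -sqrt(2)*sqrt(-1/(C1 - 3*c))
 v(c) = sqrt(2)*sqrt(-1/(C1 - 3*c))


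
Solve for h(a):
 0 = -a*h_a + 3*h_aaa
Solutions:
 h(a) = C1 + Integral(C2*airyai(3^(2/3)*a/3) + C3*airybi(3^(2/3)*a/3), a)


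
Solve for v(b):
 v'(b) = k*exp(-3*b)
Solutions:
 v(b) = C1 - k*exp(-3*b)/3


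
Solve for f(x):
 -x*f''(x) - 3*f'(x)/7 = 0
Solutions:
 f(x) = C1 + C2*x^(4/7)


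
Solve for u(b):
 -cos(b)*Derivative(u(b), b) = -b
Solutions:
 u(b) = C1 + Integral(b/cos(b), b)


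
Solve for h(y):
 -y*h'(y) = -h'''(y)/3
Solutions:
 h(y) = C1 + Integral(C2*airyai(3^(1/3)*y) + C3*airybi(3^(1/3)*y), y)


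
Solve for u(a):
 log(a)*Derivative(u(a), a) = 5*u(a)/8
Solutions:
 u(a) = C1*exp(5*li(a)/8)


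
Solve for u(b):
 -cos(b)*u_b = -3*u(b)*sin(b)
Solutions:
 u(b) = C1/cos(b)^3


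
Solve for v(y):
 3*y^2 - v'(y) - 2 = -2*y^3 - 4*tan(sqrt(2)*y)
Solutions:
 v(y) = C1 + y^4/2 + y^3 - 2*y - 2*sqrt(2)*log(cos(sqrt(2)*y))


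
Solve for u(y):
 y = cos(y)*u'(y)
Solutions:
 u(y) = C1 + Integral(y/cos(y), y)


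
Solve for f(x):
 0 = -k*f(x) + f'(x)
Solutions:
 f(x) = C1*exp(k*x)


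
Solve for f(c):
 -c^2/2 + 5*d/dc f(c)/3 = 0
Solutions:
 f(c) = C1 + c^3/10


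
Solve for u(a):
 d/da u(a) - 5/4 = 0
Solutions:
 u(a) = C1 + 5*a/4


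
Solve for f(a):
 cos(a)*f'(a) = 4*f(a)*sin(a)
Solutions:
 f(a) = C1/cos(a)^4


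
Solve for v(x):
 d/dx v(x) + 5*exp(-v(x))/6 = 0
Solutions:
 v(x) = log(C1 - 5*x/6)


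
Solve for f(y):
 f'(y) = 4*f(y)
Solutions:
 f(y) = C1*exp(4*y)


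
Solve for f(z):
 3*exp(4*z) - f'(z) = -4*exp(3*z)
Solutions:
 f(z) = C1 + 3*exp(4*z)/4 + 4*exp(3*z)/3


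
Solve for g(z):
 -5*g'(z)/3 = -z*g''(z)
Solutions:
 g(z) = C1 + C2*z^(8/3)


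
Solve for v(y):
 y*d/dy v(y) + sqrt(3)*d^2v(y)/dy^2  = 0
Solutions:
 v(y) = C1 + C2*erf(sqrt(2)*3^(3/4)*y/6)


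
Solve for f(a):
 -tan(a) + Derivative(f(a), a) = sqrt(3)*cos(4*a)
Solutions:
 f(a) = C1 - log(cos(a)) + sqrt(3)*sin(4*a)/4


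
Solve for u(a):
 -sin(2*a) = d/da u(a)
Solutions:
 u(a) = C1 + cos(2*a)/2


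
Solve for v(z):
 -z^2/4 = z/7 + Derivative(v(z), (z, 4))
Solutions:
 v(z) = C1 + C2*z + C3*z^2 + C4*z^3 - z^6/1440 - z^5/840


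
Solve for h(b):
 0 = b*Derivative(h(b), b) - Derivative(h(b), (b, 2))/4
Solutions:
 h(b) = C1 + C2*erfi(sqrt(2)*b)


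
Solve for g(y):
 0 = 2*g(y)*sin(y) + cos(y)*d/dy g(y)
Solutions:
 g(y) = C1*cos(y)^2


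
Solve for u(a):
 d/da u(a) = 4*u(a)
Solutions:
 u(a) = C1*exp(4*a)


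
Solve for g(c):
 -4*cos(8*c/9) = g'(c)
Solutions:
 g(c) = C1 - 9*sin(8*c/9)/2


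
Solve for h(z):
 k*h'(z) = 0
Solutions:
 h(z) = C1


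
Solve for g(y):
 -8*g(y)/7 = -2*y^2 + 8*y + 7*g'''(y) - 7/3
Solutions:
 g(y) = C3*exp(-2*7^(1/3)*y/7) + 7*y^2/4 - 7*y + (C1*sin(sqrt(3)*7^(1/3)*y/7) + C2*cos(sqrt(3)*7^(1/3)*y/7))*exp(7^(1/3)*y/7) + 49/24


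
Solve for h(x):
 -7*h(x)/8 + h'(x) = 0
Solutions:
 h(x) = C1*exp(7*x/8)


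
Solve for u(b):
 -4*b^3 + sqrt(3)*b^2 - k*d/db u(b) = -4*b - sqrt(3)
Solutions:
 u(b) = C1 - b^4/k + sqrt(3)*b^3/(3*k) + 2*b^2/k + sqrt(3)*b/k


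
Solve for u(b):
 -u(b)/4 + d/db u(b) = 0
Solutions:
 u(b) = C1*exp(b/4)


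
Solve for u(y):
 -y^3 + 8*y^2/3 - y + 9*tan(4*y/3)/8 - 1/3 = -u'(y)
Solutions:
 u(y) = C1 + y^4/4 - 8*y^3/9 + y^2/2 + y/3 + 27*log(cos(4*y/3))/32


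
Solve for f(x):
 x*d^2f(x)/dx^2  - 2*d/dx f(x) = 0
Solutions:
 f(x) = C1 + C2*x^3


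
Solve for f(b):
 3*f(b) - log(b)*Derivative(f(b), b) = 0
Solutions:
 f(b) = C1*exp(3*li(b))


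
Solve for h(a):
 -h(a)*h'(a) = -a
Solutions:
 h(a) = -sqrt(C1 + a^2)
 h(a) = sqrt(C1 + a^2)


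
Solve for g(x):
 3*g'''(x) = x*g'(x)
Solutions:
 g(x) = C1 + Integral(C2*airyai(3^(2/3)*x/3) + C3*airybi(3^(2/3)*x/3), x)


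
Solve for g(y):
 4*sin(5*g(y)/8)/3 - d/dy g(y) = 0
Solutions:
 -4*y/3 + 4*log(cos(5*g(y)/8) - 1)/5 - 4*log(cos(5*g(y)/8) + 1)/5 = C1


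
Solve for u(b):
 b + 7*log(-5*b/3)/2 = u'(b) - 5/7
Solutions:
 u(b) = C1 + b^2/2 + 7*b*log(-b)/2 + b*(-4*log(3) - 39/14 + log(15)/2 + 3*log(5))


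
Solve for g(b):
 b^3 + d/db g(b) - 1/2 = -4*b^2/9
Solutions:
 g(b) = C1 - b^4/4 - 4*b^3/27 + b/2


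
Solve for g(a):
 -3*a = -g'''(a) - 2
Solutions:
 g(a) = C1 + C2*a + C3*a^2 + a^4/8 - a^3/3


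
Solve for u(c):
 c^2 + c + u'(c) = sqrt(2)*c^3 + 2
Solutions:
 u(c) = C1 + sqrt(2)*c^4/4 - c^3/3 - c^2/2 + 2*c


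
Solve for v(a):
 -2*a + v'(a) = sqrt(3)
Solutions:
 v(a) = C1 + a^2 + sqrt(3)*a


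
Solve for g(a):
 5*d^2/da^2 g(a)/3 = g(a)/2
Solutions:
 g(a) = C1*exp(-sqrt(30)*a/10) + C2*exp(sqrt(30)*a/10)


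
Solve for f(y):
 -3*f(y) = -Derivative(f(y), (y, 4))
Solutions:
 f(y) = C1*exp(-3^(1/4)*y) + C2*exp(3^(1/4)*y) + C3*sin(3^(1/4)*y) + C4*cos(3^(1/4)*y)


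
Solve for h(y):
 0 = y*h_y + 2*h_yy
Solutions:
 h(y) = C1 + C2*erf(y/2)


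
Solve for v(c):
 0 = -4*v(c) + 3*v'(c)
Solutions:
 v(c) = C1*exp(4*c/3)


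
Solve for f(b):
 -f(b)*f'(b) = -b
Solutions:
 f(b) = -sqrt(C1 + b^2)
 f(b) = sqrt(C1 + b^2)


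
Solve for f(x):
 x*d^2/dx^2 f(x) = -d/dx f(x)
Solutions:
 f(x) = C1 + C2*log(x)


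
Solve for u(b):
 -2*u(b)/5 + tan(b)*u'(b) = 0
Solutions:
 u(b) = C1*sin(b)^(2/5)


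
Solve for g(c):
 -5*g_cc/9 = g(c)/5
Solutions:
 g(c) = C1*sin(3*c/5) + C2*cos(3*c/5)


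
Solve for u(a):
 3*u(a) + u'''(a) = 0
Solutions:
 u(a) = C3*exp(-3^(1/3)*a) + (C1*sin(3^(5/6)*a/2) + C2*cos(3^(5/6)*a/2))*exp(3^(1/3)*a/2)


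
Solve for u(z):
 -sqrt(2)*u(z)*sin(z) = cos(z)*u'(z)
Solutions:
 u(z) = C1*cos(z)^(sqrt(2))


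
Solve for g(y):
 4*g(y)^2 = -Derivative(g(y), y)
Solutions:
 g(y) = 1/(C1 + 4*y)


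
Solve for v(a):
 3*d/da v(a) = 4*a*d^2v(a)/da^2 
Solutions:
 v(a) = C1 + C2*a^(7/4)


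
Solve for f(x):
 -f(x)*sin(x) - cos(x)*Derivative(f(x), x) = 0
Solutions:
 f(x) = C1*cos(x)


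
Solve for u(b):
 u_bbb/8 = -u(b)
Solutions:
 u(b) = C3*exp(-2*b) + (C1*sin(sqrt(3)*b) + C2*cos(sqrt(3)*b))*exp(b)


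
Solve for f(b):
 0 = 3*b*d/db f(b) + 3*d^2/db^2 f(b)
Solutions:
 f(b) = C1 + C2*erf(sqrt(2)*b/2)


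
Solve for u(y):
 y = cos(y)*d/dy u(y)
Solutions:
 u(y) = C1 + Integral(y/cos(y), y)


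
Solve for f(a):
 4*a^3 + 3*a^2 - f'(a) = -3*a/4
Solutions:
 f(a) = C1 + a^4 + a^3 + 3*a^2/8


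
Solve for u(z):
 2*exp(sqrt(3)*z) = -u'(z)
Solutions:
 u(z) = C1 - 2*sqrt(3)*exp(sqrt(3)*z)/3


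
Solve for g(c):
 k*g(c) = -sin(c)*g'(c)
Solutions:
 g(c) = C1*exp(k*(-log(cos(c) - 1) + log(cos(c) + 1))/2)


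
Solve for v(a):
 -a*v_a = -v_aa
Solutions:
 v(a) = C1 + C2*erfi(sqrt(2)*a/2)


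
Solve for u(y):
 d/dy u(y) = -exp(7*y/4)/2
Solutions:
 u(y) = C1 - 2*exp(7*y/4)/7


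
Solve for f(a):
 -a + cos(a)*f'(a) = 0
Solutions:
 f(a) = C1 + Integral(a/cos(a), a)


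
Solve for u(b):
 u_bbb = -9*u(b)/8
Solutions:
 u(b) = C3*exp(-3^(2/3)*b/2) + (C1*sin(3*3^(1/6)*b/4) + C2*cos(3*3^(1/6)*b/4))*exp(3^(2/3)*b/4)


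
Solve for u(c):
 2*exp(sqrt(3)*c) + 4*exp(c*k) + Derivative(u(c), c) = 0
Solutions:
 u(c) = C1 - 2*sqrt(3)*exp(sqrt(3)*c)/3 - 4*exp(c*k)/k


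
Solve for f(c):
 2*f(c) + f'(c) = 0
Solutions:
 f(c) = C1*exp(-2*c)


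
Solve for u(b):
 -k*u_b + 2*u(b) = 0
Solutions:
 u(b) = C1*exp(2*b/k)


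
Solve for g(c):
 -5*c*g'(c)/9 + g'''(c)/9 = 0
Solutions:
 g(c) = C1 + Integral(C2*airyai(5^(1/3)*c) + C3*airybi(5^(1/3)*c), c)


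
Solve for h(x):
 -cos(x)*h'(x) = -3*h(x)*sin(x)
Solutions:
 h(x) = C1/cos(x)^3


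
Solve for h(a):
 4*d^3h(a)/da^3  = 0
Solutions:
 h(a) = C1 + C2*a + C3*a^2


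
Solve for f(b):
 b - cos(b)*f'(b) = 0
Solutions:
 f(b) = C1 + Integral(b/cos(b), b)


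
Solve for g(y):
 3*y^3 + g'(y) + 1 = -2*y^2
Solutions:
 g(y) = C1 - 3*y^4/4 - 2*y^3/3 - y


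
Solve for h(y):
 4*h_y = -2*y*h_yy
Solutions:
 h(y) = C1 + C2/y


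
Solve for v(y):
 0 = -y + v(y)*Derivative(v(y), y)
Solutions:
 v(y) = -sqrt(C1 + y^2)
 v(y) = sqrt(C1 + y^2)


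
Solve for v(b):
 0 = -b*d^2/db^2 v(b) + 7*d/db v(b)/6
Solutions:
 v(b) = C1 + C2*b^(13/6)


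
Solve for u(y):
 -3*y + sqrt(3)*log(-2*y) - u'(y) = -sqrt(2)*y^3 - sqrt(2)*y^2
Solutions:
 u(y) = C1 + sqrt(2)*y^4/4 + sqrt(2)*y^3/3 - 3*y^2/2 + sqrt(3)*y*log(-y) + sqrt(3)*y*(-1 + log(2))


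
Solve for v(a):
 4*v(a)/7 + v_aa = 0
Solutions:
 v(a) = C1*sin(2*sqrt(7)*a/7) + C2*cos(2*sqrt(7)*a/7)


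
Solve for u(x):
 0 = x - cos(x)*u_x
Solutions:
 u(x) = C1 + Integral(x/cos(x), x)


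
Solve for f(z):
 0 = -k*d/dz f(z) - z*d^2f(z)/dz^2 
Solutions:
 f(z) = C1 + z^(1 - re(k))*(C2*sin(log(z)*Abs(im(k))) + C3*cos(log(z)*im(k)))


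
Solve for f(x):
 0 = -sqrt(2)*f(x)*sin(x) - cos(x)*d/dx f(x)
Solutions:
 f(x) = C1*cos(x)^(sqrt(2))


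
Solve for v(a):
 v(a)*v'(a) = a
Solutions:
 v(a) = -sqrt(C1 + a^2)
 v(a) = sqrt(C1 + a^2)


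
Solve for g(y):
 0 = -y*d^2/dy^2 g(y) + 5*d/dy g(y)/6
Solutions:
 g(y) = C1 + C2*y^(11/6)


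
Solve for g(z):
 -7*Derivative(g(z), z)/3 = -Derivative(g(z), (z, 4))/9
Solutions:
 g(z) = C1 + C4*exp(21^(1/3)*z) + (C2*sin(3^(5/6)*7^(1/3)*z/2) + C3*cos(3^(5/6)*7^(1/3)*z/2))*exp(-21^(1/3)*z/2)


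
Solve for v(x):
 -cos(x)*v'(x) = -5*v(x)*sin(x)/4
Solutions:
 v(x) = C1/cos(x)^(5/4)


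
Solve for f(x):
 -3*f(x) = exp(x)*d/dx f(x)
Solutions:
 f(x) = C1*exp(3*exp(-x))


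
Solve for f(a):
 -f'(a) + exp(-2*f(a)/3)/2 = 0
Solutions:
 f(a) = 3*log(-sqrt(C1 + a)) - 3*log(3)/2
 f(a) = 3*log(C1 + a/3)/2


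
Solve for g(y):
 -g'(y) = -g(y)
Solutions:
 g(y) = C1*exp(y)


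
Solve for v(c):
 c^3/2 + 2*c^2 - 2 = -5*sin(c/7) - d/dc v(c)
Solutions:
 v(c) = C1 - c^4/8 - 2*c^3/3 + 2*c + 35*cos(c/7)


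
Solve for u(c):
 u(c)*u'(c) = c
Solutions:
 u(c) = -sqrt(C1 + c^2)
 u(c) = sqrt(C1 + c^2)


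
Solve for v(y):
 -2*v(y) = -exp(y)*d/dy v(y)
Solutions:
 v(y) = C1*exp(-2*exp(-y))


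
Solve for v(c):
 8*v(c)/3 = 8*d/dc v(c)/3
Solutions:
 v(c) = C1*exp(c)


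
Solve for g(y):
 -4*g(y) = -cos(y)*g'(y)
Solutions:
 g(y) = C1*(sin(y)^2 + 2*sin(y) + 1)/(sin(y)^2 - 2*sin(y) + 1)


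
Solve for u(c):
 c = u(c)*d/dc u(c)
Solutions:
 u(c) = -sqrt(C1 + c^2)
 u(c) = sqrt(C1 + c^2)


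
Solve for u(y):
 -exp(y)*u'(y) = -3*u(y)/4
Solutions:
 u(y) = C1*exp(-3*exp(-y)/4)


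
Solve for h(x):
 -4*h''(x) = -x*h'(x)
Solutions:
 h(x) = C1 + C2*erfi(sqrt(2)*x/4)


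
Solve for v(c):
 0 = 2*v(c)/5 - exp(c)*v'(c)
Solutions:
 v(c) = C1*exp(-2*exp(-c)/5)


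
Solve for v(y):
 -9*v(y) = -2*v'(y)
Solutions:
 v(y) = C1*exp(9*y/2)


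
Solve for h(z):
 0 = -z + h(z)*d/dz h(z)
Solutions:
 h(z) = -sqrt(C1 + z^2)
 h(z) = sqrt(C1 + z^2)


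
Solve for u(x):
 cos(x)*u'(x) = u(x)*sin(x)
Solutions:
 u(x) = C1/cos(x)


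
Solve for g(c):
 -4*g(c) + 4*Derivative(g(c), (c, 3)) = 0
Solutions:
 g(c) = C3*exp(c) + (C1*sin(sqrt(3)*c/2) + C2*cos(sqrt(3)*c/2))*exp(-c/2)


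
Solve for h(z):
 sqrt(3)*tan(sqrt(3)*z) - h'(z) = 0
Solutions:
 h(z) = C1 - log(cos(sqrt(3)*z))


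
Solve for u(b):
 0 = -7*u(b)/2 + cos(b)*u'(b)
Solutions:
 u(b) = C1*(sin(b) + 1)^(7/4)/(sin(b) - 1)^(7/4)


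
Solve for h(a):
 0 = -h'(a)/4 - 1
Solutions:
 h(a) = C1 - 4*a


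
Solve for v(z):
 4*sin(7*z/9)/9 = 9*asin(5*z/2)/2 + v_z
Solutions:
 v(z) = C1 - 9*z*asin(5*z/2)/2 - 9*sqrt(4 - 25*z^2)/10 - 4*cos(7*z/9)/7


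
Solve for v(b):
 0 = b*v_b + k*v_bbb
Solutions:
 v(b) = C1 + Integral(C2*airyai(b*(-1/k)^(1/3)) + C3*airybi(b*(-1/k)^(1/3)), b)


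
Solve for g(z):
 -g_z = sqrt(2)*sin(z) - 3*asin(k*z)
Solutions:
 g(z) = C1 + 3*Piecewise((z*asin(k*z) + sqrt(-k^2*z^2 + 1)/k, Ne(k, 0)), (0, True)) + sqrt(2)*cos(z)


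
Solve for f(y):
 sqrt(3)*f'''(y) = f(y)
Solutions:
 f(y) = C3*exp(3^(5/6)*y/3) + (C1*sin(3^(1/3)*y/2) + C2*cos(3^(1/3)*y/2))*exp(-3^(5/6)*y/6)


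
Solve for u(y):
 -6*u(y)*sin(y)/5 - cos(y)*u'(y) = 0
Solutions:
 u(y) = C1*cos(y)^(6/5)


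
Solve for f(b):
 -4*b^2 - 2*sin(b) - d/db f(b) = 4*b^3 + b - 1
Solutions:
 f(b) = C1 - b^4 - 4*b^3/3 - b^2/2 + b + 2*cos(b)


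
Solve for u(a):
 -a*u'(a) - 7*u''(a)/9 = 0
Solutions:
 u(a) = C1 + C2*erf(3*sqrt(14)*a/14)


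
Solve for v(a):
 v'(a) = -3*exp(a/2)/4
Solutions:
 v(a) = C1 - 3*exp(a/2)/2


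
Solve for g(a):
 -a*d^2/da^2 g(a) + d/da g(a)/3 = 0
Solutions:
 g(a) = C1 + C2*a^(4/3)


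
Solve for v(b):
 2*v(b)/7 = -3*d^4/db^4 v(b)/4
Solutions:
 v(b) = (C1*sin(2^(1/4)*21^(3/4)*b/21) + C2*cos(2^(1/4)*21^(3/4)*b/21))*exp(-2^(1/4)*21^(3/4)*b/21) + (C3*sin(2^(1/4)*21^(3/4)*b/21) + C4*cos(2^(1/4)*21^(3/4)*b/21))*exp(2^(1/4)*21^(3/4)*b/21)


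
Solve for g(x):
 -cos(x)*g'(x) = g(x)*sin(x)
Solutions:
 g(x) = C1*cos(x)


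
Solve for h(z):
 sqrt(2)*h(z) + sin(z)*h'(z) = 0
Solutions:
 h(z) = C1*(cos(z) + 1)^(sqrt(2)/2)/(cos(z) - 1)^(sqrt(2)/2)


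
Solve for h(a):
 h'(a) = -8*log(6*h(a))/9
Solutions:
 9*Integral(1/(log(_y) + log(6)), (_y, h(a)))/8 = C1 - a


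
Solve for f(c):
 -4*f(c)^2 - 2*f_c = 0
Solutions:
 f(c) = 1/(C1 + 2*c)


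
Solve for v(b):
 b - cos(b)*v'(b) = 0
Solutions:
 v(b) = C1 + Integral(b/cos(b), b)


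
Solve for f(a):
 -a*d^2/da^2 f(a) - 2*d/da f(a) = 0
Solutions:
 f(a) = C1 + C2/a


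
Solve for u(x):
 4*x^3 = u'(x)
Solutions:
 u(x) = C1 + x^4


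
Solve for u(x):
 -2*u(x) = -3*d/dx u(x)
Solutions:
 u(x) = C1*exp(2*x/3)


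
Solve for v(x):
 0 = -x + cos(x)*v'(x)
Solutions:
 v(x) = C1 + Integral(x/cos(x), x)


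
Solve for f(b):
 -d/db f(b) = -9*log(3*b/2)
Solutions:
 f(b) = C1 + 9*b*log(b) - 9*b + b*log(19683/512)


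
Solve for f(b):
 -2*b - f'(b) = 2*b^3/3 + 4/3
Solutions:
 f(b) = C1 - b^4/6 - b^2 - 4*b/3


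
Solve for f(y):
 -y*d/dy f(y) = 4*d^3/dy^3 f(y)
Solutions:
 f(y) = C1 + Integral(C2*airyai(-2^(1/3)*y/2) + C3*airybi(-2^(1/3)*y/2), y)


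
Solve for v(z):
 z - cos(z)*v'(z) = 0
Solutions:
 v(z) = C1 + Integral(z/cos(z), z)


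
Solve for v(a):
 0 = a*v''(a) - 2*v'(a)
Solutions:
 v(a) = C1 + C2*a^3


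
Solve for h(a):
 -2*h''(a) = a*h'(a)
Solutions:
 h(a) = C1 + C2*erf(a/2)


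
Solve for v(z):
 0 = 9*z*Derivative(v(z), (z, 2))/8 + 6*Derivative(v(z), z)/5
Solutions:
 v(z) = C1 + C2/z^(1/15)


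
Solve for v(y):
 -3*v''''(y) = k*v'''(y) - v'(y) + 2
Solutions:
 v(y) = C1 + C2*exp(-y*(2*2^(1/3)*k^2/(2*k^3 + sqrt(-4*k^6 + (2*k^3 - 243)^2) - 243)^(1/3) + 2*k + 2^(2/3)*(2*k^3 + sqrt(-4*k^6 + (2*k^3 - 243)^2) - 243)^(1/3))/18) + C3*exp(y*(-8*2^(1/3)*k^2/((-1 + sqrt(3)*I)*(2*k^3 + sqrt(-4*k^6 + (2*k^3 - 243)^2) - 243)^(1/3)) - 4*k + 2^(2/3)*(2*k^3 + sqrt(-4*k^6 + (2*k^3 - 243)^2) - 243)^(1/3) - 2^(2/3)*sqrt(3)*I*(2*k^3 + sqrt(-4*k^6 + (2*k^3 - 243)^2) - 243)^(1/3))/36) + C4*exp(y*(8*2^(1/3)*k^2/((1 + sqrt(3)*I)*(2*k^3 + sqrt(-4*k^6 + (2*k^3 - 243)^2) - 243)^(1/3)) - 4*k + 2^(2/3)*(2*k^3 + sqrt(-4*k^6 + (2*k^3 - 243)^2) - 243)^(1/3) + 2^(2/3)*sqrt(3)*I*(2*k^3 + sqrt(-4*k^6 + (2*k^3 - 243)^2) - 243)^(1/3))/36) + 2*y


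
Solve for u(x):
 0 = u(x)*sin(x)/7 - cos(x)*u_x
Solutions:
 u(x) = C1/cos(x)^(1/7)


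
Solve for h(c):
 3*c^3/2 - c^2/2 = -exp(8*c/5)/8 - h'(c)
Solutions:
 h(c) = C1 - 3*c^4/8 + c^3/6 - 5*exp(8*c/5)/64


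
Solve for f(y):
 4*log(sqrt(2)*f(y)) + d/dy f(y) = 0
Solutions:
 Integral(1/(2*log(_y) + log(2)), (_y, f(y)))/2 = C1 - y


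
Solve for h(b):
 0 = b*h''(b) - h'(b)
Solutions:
 h(b) = C1 + C2*b^2


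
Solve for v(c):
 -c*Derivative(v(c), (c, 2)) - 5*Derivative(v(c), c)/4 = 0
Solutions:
 v(c) = C1 + C2/c^(1/4)


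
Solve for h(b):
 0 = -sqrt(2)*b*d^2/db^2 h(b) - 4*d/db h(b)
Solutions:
 h(b) = C1 + C2*b^(1 - 2*sqrt(2))
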